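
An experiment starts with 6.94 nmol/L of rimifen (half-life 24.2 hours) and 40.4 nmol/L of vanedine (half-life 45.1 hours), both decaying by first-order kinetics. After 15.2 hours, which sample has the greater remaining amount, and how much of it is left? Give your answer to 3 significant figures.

rimifen: 6.94 × (1/2)^0.6281 ≈ 4.4904 nmol/L.
vanedine: 40.4 × (1/2)^0.33703 ≈ 31.983 nmol/L.
Vanedine has more remaining, at ≈ 31.983 nmol/L.

vanedine, 32.0 nmol/L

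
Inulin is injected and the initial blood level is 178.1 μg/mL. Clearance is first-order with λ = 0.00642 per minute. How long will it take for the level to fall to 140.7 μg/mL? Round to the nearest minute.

t½ = ln 2 / λ = 0.69315 / 0.00642 ≈ 107.97 minutes.
Fraction remaining = 140.7/178.1 ≈ 0.79001.
n = log₂(178.1/140.7) = ln(1.2658)/ln 2 ≈ 0.34007 half-lives.
t = n × t½ = 0.34007 × 107.97 ≈ 36.716 minutes.

37 minutes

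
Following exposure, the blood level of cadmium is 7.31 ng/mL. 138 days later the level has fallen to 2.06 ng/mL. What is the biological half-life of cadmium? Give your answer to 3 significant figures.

75.5 days

A/A₀ = 2.06/7.31 ≈ 0.28181.
n = log₂(3.5485) ≈ 1.8272 half-lives elapsed in 138 days.
t½ = 138/1.8272 ≈ 75.524 days.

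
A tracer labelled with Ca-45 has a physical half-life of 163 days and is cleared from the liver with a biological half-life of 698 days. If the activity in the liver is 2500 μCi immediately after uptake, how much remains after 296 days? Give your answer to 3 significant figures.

1/t_eff = 1/t_phys + 1/t_biol = 1/163 + 1/698 = 0.0075676 per day.
t_eff = 163 × 698 / (163 + 698) ≈ 132.14 days.
Remaining = 2500 × (1/2)^(296/132.14) = 2500 × (1/2)^2.24 ≈ 529.21 μCi.

529 μCi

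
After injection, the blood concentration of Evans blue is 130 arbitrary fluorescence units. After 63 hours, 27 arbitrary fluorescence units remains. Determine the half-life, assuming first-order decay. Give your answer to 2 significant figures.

A/A₀ = 27/130 ≈ 0.20769.
n = log₂(4.8148) ≈ 2.2675 half-lives elapsed in 63 hours.
t½ = 63/2.2675 ≈ 27.784 hours.

28 hours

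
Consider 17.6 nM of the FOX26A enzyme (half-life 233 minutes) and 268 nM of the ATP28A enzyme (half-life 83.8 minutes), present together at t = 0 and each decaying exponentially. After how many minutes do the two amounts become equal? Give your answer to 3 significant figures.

514 minutes

Set 17.6·(1/2)^(t/233) = 268·(1/2)^(t/83.8).
Taking log₂: log₂(17.6/268) = t·(1/233 − 1/83.8).
log₂(0.065672) = -3.9286; 1/233 − 1/83.8 = -0.0076413.
t = -3.9286 / -0.0076413 ≈ 514.12 minutes.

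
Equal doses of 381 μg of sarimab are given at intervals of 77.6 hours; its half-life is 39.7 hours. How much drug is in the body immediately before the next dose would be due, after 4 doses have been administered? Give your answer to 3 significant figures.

The 4 doses were given 310.4, 232.8, 155.2, 77.6 hours ago.
Total = 381·(1/2)^(310.4/39.7) + 381·(1/2)^(232.8/39.7) + 381·(1/2)^(155.2/39.7) + 381·(1/2)^(77.6/39.7)
      = 1.6876 + 6.5417 + 25.357 + 98.291 ≈ 131.88 μg.

132 μg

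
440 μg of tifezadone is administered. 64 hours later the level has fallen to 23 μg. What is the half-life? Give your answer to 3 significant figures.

15.0 hours

A/A₀ = 23/440 ≈ 0.052273.
n = log₂(19.13) ≈ 4.2578 half-lives elapsed in 64 hours.
t½ = 64/4.2578 ≈ 15.031 hours.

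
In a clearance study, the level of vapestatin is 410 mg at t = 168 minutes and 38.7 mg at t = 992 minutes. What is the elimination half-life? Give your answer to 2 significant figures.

240 minutes

Over Δt = 992 − 168 = 824 minutes, the level fell by a factor of 410/38.7 ≈ 10.594.
n = log₂(10.594) ≈ 3.4052 half-lives, so t½ = 824/3.4052 ≈ 241.98 minutes.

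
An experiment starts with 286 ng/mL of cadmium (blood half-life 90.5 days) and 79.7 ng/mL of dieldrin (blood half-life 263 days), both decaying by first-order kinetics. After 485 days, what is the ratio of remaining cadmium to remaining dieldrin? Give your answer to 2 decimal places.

cadmium: 286 × (1/2)^(485/90.5) = 286 × (1/2)^5.3591 ≈ 6.9681 ng/mL.
dieldrin: 79.7 × (1/2)^(485/263) = 79.7 × (1/2)^1.8441 ≈ 22.199 ng/mL.
Ratio ≈ 6.9681 / 22.199 ≈ 0.3139.

0.31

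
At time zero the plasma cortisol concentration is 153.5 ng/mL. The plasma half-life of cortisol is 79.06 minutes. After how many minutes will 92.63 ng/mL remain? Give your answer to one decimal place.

57.6 minutes

Fraction remaining = 92.63/153.5 ≈ 0.60345.
n = log₂(153.5/92.63) = ln(1.6571)/ln 2 ≈ 0.72869 half-lives.
t = n × t½ = 0.72869 × 79.06 ≈ 57.61 minutes.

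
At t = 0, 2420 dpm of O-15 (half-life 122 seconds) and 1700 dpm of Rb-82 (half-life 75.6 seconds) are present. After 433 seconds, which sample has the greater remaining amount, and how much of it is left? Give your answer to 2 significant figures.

O-15, 210 dpm

O-15: 2420 × (1/2)^3.5492 ≈ 206.73 dpm.
Rb-82: 1700 × (1/2)^5.7275 ≈ 32.085 dpm.
O-15 has more remaining, at ≈ 206.73 dpm.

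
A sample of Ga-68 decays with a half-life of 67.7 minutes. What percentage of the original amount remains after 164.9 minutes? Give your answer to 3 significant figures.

n = 164.9/67.7 ≈ 2.4357 half-lives.
Fraction remaining = (1/2)^2.4357 ≈ 0.18483, i.e. 18.483%.

18.5%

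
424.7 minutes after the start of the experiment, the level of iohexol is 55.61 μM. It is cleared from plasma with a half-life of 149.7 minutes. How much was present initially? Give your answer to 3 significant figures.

397 μM

Number of half-lives elapsed: n = 424.7/149.7 ≈ 2.837.
A₀ = A × 2^n = 55.61 × 2^2.837 = 55.61 × 7.1454 ≈ 397.35 μM.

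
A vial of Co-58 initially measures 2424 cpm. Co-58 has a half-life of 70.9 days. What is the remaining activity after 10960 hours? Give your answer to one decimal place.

Convert the elapsed time: 10960 hours = 456.667 days.
Number of half-lives: n = 456.667/70.9 ≈ 6.441.
Remaining = 2424 × (1/2)^6.441 = 2424 × 0.01151 ≈ 27.9 cpm.

27.9 cpm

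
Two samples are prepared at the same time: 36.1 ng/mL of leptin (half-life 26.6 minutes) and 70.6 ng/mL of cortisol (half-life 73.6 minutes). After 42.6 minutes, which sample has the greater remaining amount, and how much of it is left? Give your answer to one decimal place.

cortisol, 47.3 ng/mL

leptin: 36.1 × (1/2)^1.6015 ≈ 11.896 ng/mL.
cortisol: 70.6 × (1/2)^0.5788 ≈ 47.268 ng/mL.
Cortisol has more remaining, at ≈ 47.268 ng/mL.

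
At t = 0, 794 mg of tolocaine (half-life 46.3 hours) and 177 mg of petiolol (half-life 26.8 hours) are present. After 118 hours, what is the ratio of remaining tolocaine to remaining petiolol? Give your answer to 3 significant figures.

16.2

tolocaine: 794 × (1/2)^(118/46.3) = 794 × (1/2)^2.5486 ≈ 135.71 mg.
petiolol: 177 × (1/2)^(118/26.8) = 177 × (1/2)^4.403 ≈ 8.3665 mg.
Ratio ≈ 135.71 / 8.3665 ≈ 16.221.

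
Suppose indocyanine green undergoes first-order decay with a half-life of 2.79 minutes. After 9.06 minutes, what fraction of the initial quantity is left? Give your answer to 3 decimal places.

n = 9.06/2.79 ≈ 3.2473 half-lives.
Fraction remaining = (1/2)^3.2473 ≈ 0.10531.

0.105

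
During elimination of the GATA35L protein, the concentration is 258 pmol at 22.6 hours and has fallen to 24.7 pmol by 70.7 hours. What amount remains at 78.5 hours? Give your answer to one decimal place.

16.9 pmol

Over Δt = 70.7 − 22.6 = 48.1 hours, the level fell by a factor of 258/24.7 ≈ 10.445.
n = log₂(10.445) ≈ 3.3848 half-lives, so t½ = 48.1/3.3848 ≈ 14.211 hours.
From t = 70.7 to t = 78.5: 24.7 × (1/2)^((78.5−70.7)/14.211) ≈ 16.884 pmol.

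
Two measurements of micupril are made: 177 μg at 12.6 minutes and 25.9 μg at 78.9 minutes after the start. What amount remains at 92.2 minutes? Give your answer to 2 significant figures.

18 μg

Over Δt = 78.9 − 12.6 = 66.3 minutes, the level fell by a factor of 177/25.9 ≈ 6.834.
n = log₂(6.834) ≈ 2.7727 half-lives, so t½ = 66.3/2.7727 ≈ 23.911 minutes.
From t = 78.9 to t = 92.2: 25.9 × (1/2)^((92.2−78.9)/23.911) ≈ 17.614 μg.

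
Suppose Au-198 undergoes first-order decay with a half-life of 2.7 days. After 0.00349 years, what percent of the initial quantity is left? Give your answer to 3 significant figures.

0.00349 years = 1.27385 days.
n = 1.27385/2.7 ≈ 0.4718 half-lives.
Fraction remaining = (1/2)^0.4718 ≈ 0.72107, i.e. 72.107%.

72.1%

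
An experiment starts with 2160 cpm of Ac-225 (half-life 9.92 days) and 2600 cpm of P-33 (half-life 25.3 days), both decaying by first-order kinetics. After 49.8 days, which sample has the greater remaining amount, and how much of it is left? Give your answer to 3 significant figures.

P-33, 664 cpm

Ac-225: 2160 × (1/2)^5.0202 ≈ 66.563 cpm.
P-33: 2600 × (1/2)^1.9684 ≈ 664.4 cpm.
P-33 has more remaining, at ≈ 664.4 cpm.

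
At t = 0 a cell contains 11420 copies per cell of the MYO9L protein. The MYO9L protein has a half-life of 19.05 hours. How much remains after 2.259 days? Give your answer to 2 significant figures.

Convert the elapsed time: 2.259 days = 54.216 hours.
Number of half-lives: n = 54.216/19.05 ≈ 2.846.
Remaining = 11420 × (1/2)^2.846 = 11420 × 0.13908 ≈ 1588.3 copies per cell.

1600 copies per cell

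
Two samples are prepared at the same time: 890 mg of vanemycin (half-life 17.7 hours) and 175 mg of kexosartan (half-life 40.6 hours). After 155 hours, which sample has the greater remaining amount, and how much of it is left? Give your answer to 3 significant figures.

kexosartan, 12.4 mg

vanemycin: 890 × (1/2)^8.7571 ≈ 2.0571 mg.
kexosartan: 175 × (1/2)^3.8177 ≈ 12.41 mg.
Kexosartan has more remaining, at ≈ 12.41 mg.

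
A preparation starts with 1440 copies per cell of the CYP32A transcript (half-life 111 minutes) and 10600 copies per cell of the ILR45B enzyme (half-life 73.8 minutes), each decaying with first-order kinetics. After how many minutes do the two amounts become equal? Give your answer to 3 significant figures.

Set 1440·(1/2)^(t/111) = 10600·(1/2)^(t/73.8).
Taking log₂: log₂(1440/10600) = t·(1/111 − 1/73.8).
log₂(0.13585) = -2.8799; 1/111 − 1/73.8 = -0.0045411.
t = -2.8799 / -0.0045411 ≈ 634.19 minutes.

634 minutes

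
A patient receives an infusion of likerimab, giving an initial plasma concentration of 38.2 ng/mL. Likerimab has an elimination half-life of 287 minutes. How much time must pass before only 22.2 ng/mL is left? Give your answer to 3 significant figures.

225 minutes

Fraction remaining = 22.2/38.2 ≈ 0.58115.
n = log₂(38.2/22.2) = ln(1.7207)/ln 2 ≈ 0.78301 half-lives.
t = n × t½ = 0.78301 × 287 ≈ 224.72 minutes.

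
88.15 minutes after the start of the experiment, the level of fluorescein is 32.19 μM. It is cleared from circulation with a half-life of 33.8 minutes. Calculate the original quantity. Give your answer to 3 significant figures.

196 μM

Number of half-lives elapsed: n = 88.15/33.8 ≈ 2.608.
A₀ = A × 2^n = 32.19 × 2^2.608 = 32.19 × 6.0965 ≈ 196.25 μM.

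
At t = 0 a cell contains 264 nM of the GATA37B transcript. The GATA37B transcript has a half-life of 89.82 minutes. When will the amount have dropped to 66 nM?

179.64 minutes

66/264 = 1/4, so 2 half-lives have elapsed.
t = 2 × 89.82 = 179.64 minutes.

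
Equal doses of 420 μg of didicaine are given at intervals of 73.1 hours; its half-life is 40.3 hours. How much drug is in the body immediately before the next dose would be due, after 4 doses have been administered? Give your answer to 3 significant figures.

The 4 doses were given 292.4, 219.3, 146.2, 73.1 hours ago.
Total = 420·(1/2)^(292.4/40.3) + 420·(1/2)^(219.3/40.3) + 420·(1/2)^(146.2/40.3) + 420·(1/2)^(73.1/40.3)
      = 2.7485 + 9.6636 + 33.976 + 119.46 ≈ 165.85 μg.

166 μg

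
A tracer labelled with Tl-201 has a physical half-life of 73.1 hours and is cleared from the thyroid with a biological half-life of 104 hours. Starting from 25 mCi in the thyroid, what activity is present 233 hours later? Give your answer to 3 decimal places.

0.581 mCi

1/t_eff = 1/t_phys + 1/t_biol = 1/73.1 + 1/104 = 0.023295 per hour.
t_eff = 73.1 × 104 / (73.1 + 104) ≈ 42.927 hours.
Remaining = 25 × (1/2)^(233/42.927) = 25 × (1/2)^5.4278 ≈ 0.58078 mCi.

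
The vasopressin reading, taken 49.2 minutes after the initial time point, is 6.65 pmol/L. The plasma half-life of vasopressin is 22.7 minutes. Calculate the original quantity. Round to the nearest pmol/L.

Number of half-lives elapsed: n = 49.2/22.7 ≈ 2.1674.
A₀ = A × 2^n = 6.65 × 2^2.1674 = 6.65 × 4.4921 ≈ 29.873 pmol/L.

30 pmol/L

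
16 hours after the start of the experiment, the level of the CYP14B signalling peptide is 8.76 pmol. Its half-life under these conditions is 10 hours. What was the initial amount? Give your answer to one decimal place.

26.6 pmol

Number of half-lives elapsed: n = 16/10 ≈ 1.6.
A₀ = A × 2^n = 8.76 × 2^1.6 = 8.76 × 3.0314 ≈ 26.555 pmol.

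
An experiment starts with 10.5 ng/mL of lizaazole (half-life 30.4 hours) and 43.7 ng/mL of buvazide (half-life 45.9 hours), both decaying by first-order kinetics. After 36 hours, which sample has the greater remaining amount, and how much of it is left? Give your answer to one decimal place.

buvazide, 25.4 ng/mL

lizaazole: 10.5 × (1/2)^1.1842 ≈ 4.6207 ng/mL.
buvazide: 43.7 × (1/2)^0.78431 ≈ 25.373 ng/mL.
Buvazide has more remaining, at ≈ 25.373 ng/mL.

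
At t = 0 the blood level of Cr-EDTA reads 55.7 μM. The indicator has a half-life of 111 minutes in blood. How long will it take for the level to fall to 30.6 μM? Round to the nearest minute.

96 minutes

Fraction remaining = 30.6/55.7 ≈ 0.54937.
n = log₂(55.7/30.6) = ln(1.8203)/ln 2 ≈ 0.86415 half-lives.
t = n × t½ = 0.86415 × 111 ≈ 95.92 minutes.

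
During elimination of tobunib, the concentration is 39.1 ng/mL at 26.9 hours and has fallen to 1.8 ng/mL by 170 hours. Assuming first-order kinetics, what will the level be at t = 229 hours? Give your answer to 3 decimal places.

0.506 ng/mL

Over Δt = 170 − 26.9 = 143.1 hours, the level fell by a factor of 39.1/1.8 ≈ 21.722.
n = log₂(21.722) ≈ 4.4411 half-lives, so t½ = 143.1/4.4411 ≈ 32.222 hours.
From t = 170 to t = 229: 1.8 × (1/2)^((229−170)/32.222) ≈ 0.5059 ng/mL.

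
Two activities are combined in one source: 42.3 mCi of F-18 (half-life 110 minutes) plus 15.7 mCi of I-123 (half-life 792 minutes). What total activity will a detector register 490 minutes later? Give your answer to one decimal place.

12.2 mCi

F-18: 42.3 × (1/2)^(490/110) = 42.3 × (1/2)^4.4545 ≈ 1.9293 mCi.
I-123: 15.7 × (1/2)^(490/792) = 15.7 × (1/2)^0.61869 ≈ 10.225 mCi.
Total = 1.9293 + 10.225 ≈ 12.154 mCi.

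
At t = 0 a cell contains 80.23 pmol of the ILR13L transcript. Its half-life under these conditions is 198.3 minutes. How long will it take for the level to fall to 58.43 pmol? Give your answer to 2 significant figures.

91 minutes

Fraction remaining = 58.43/80.23 ≈ 0.72828.
n = log₂(80.23/58.43) = ln(1.3731)/ln 2 ≈ 0.45743 half-lives.
t = n × t½ = 0.45743 × 198.3 ≈ 90.709 minutes.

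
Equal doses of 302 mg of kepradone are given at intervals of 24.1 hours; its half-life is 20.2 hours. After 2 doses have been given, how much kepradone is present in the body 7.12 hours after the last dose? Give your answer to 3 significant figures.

The 2 doses were given 31.22, 7.12 hours ago.
Total = 302·(1/2)^(31.22/20.2) + 302·(1/2)^(7.12/20.2)
      = 103.46 + 236.54 ≈ 339.99 mg.

340 mg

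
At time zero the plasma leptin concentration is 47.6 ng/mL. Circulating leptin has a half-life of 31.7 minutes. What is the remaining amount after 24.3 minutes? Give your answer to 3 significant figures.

Number of half-lives: n = 24.3/31.7 ≈ 0.76656.
Remaining = 47.6 × (1/2)^0.76656 = 47.6 × 0.58782 ≈ 27.98 ng/mL.

28.0 ng/mL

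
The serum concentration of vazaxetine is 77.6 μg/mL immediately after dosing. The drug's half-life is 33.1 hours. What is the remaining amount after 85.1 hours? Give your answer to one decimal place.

Number of half-lives: n = 85.1/33.1 ≈ 2.571.
Remaining = 77.6 × (1/2)^2.571 = 77.6 × 0.16829 ≈ 13.059 μg/mL.

13.1 μg/mL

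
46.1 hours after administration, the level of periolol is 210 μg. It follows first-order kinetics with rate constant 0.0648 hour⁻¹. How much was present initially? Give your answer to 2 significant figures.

t½ = ln 2 / k = 0.69315 / 0.0648 ≈ 10.697 hours.
Number of half-lives elapsed: n = 46.1/10.697 ≈ 4.3097.
A₀ = A × 2^n = 210 × 2^4.3097 = 210 × 19.832 ≈ 4164.7 μg.

4200 μg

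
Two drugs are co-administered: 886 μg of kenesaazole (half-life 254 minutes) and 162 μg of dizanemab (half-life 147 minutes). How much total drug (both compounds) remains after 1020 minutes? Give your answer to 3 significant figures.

56.1 μg

kenesaazole: 886 × (1/2)^(1020/254) = 886 × (1/2)^4.0157 ≈ 54.774 μg.
dizanemab: 162 × (1/2)^(1020/147) = 162 × (1/2)^6.9388 ≈ 1.3205 μg.
Total = 54.774 + 1.3205 ≈ 56.094 μg.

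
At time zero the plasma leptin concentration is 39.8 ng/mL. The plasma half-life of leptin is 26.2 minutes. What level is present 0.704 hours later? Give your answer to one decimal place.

Convert the elapsed time: 0.704 hours = 42.24 minutes.
Number of half-lives: n = 42.24/26.2 ≈ 1.6122.
Remaining = 39.8 × (1/2)^1.6122 = 39.8 × 0.3271 ≈ 13.018 ng/mL.

13.0 ng/mL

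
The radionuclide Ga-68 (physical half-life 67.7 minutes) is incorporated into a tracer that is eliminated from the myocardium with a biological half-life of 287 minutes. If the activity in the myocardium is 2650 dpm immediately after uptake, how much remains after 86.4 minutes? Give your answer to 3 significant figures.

1/t_eff = 1/t_phys + 1/t_biol = 1/67.7 + 1/287 = 0.018255 per minute.
t_eff = 67.7 × 287 / (67.7 + 287) ≈ 54.778 minutes.
Remaining = 2650 × (1/2)^(86.4/54.778) = 2650 × (1/2)^1.5773 ≈ 888.06 dpm.

888 dpm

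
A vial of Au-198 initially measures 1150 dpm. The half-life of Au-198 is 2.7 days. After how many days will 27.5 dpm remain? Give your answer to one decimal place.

14.5 days

Fraction remaining = 27.5/1150 ≈ 0.023913.
n = log₂(1150/27.5) = ln(41.818)/ln 2 ≈ 5.3861 half-lives.
t = n × t½ = 5.3861 × 2.7 ≈ 14.542 days.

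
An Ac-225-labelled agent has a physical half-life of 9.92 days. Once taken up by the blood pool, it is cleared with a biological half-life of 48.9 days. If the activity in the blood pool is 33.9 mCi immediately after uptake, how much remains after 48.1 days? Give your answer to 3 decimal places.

1/t_eff = 1/t_phys + 1/t_biol = 1/9.92 + 1/48.9 = 0.12126 per day.
t_eff = 9.92 × 48.9 / (9.92 + 48.9) ≈ 8.247 days.
Remaining = 33.9 × (1/2)^(48.1/8.247) = 33.9 × (1/2)^5.8324 ≈ 0.59493 mCi.

0.595 mCi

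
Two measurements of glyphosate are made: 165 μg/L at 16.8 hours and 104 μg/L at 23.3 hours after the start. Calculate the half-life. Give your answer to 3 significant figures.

9.76 hours

Over Δt = 23.3 − 16.8 = 6.5 hours, the level fell by a factor of 165/104 ≈ 1.5865.
n = log₂(1.5865) ≈ 0.66588 half-lives, so t½ = 6.5/0.66588 ≈ 9.7615 hours.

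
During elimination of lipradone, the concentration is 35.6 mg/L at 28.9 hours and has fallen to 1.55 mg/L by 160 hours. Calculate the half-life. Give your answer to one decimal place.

Over Δt = 160 − 28.9 = 131.1 hours, the level fell by a factor of 35.6/1.55 ≈ 22.968.
n = log₂(22.968) ≈ 4.5215 half-lives, so t½ = 131.1/4.5215 ≈ 28.995 hours.

29.0 hours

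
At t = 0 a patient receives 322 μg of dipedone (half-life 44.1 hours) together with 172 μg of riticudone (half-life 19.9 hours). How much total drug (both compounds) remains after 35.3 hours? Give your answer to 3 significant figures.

235 μg

dipedone: 322 × (1/2)^(35.3/44.1) = 322 × (1/2)^0.80045 ≈ 184.88 μg.
riticudone: 172 × (1/2)^(35.3/19.9) = 172 × (1/2)^1.7739 ≈ 50.297 μg.
Total = 184.88 + 50.297 ≈ 235.18 μg.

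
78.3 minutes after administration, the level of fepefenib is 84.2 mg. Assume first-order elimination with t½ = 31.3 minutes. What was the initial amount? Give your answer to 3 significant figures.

Number of half-lives elapsed: n = 78.3/31.3 ≈ 2.5016.
A₀ = A × 2^n = 84.2 × 2^2.5016 = 84.2 × 5.6631 ≈ 476.83 mg.

477 mg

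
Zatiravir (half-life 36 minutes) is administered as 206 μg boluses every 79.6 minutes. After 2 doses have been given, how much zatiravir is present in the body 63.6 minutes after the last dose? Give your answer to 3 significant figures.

The 2 doses were given 143.2, 63.6 minutes ago.
Total = 206·(1/2)^(143.2/36) + 206·(1/2)^(63.6/36)
      = 13.075 + 60.541 ≈ 73.616 μg.

73.6 μg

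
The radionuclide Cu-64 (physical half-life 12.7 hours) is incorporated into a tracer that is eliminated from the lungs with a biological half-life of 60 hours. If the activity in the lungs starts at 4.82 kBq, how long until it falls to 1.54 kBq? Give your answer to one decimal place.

1/t_eff = 1/t_phys + 1/t_biol = 1/12.7 + 1/60 = 0.095407 per hour.
t_eff = 12.7 × 60 / (12.7 + 60) ≈ 10.481 hours.
n = log₂(4.82/1.54) ≈ 1.6461; t = 1.6461 × 10.481 ≈ 17.254 hours.

17.3 hours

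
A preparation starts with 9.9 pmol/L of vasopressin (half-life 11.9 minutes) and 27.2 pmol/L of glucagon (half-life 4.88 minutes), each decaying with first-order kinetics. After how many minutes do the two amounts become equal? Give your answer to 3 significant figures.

12.1 minutes

Set 9.9·(1/2)^(t/11.9) = 27.2·(1/2)^(t/4.88).
Taking log₂: log₂(9.9/27.2) = t·(1/11.9 − 1/4.88).
log₂(0.36397) = -1.4581; 1/11.9 − 1/4.88 = -0.12088.
t = -1.4581 / -0.12088 ≈ 12.062 minutes.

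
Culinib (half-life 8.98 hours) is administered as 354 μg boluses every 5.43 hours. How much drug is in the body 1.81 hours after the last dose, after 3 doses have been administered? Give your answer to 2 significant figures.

640 μg

The 3 doses were given 12.67, 7.24, 1.81 hours ago.
Total = 354·(1/2)^(12.67/8.98) + 354·(1/2)^(7.24/8.98) + 354·(1/2)^(1.81/8.98)
      = 133.13 + 202.44 + 307.84 ≈ 643.41 μg.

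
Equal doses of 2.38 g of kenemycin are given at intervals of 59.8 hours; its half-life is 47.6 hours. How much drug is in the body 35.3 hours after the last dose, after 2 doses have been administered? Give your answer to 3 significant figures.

The 2 doses were given 95.1, 35.3 hours ago.
Total = 2.38·(1/2)^(95.1/47.6) + 2.38·(1/2)^(35.3/47.6)
      = 0.59587 + 1.4234 ≈ 2.0193 g.

2.02 g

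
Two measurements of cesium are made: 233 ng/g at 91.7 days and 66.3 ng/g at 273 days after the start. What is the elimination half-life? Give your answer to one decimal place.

100.0 days

Over Δt = 273 − 91.7 = 181.3 days, the level fell by a factor of 233/66.3 ≈ 3.5143.
n = log₂(3.5143) ≈ 1.8132 half-lives, so t½ = 181.3/1.8132 ≈ 99.986 days.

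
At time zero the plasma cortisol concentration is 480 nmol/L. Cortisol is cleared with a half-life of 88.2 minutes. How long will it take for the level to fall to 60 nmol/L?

264.6 minutes

60/480 = 1/8, so 3 half-lives have elapsed.
t = 3 × 88.2 = 264.6 minutes.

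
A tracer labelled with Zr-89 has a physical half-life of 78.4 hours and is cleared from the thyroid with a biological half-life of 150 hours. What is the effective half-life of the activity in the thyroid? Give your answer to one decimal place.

51.5 hours

1/t_eff = 1/t_phys + 1/t_biol = 1/78.4 + 1/150 = 0.019422 per hour.
t_eff = 78.4 × 150 / (78.4 + 150) ≈ 51.489 hours.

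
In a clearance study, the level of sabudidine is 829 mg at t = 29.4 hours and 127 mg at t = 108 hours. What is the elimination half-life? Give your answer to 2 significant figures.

Over Δt = 108 − 29.4 = 78.6 hours, the level fell by a factor of 829/127 ≈ 6.5276.
n = log₂(6.5276) ≈ 2.7065 half-lives, so t½ = 78.6/2.7065 ≈ 29.041 hours.

29 hours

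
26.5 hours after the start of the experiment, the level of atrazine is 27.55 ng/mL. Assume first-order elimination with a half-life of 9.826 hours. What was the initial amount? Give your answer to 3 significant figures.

Number of half-lives elapsed: n = 26.5/9.826 ≈ 2.6969.
A₀ = A × 2^n = 27.55 × 2^2.6969 = 27.55 × 6.4842 ≈ 178.64 ng/mL.

179 ng/mL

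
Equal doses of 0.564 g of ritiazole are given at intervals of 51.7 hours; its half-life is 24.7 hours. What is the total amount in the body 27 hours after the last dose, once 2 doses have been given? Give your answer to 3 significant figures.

The 2 doses were given 78.7, 27 hours ago.
Total = 0.564·(1/2)^(78.7/24.7) + 0.564·(1/2)^(27/24.7)
      = 0.061962 + 0.26437 ≈ 0.32634 g.

0.326 g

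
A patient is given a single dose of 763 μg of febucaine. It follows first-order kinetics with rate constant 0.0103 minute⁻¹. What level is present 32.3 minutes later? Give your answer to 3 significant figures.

547 μg

t½ = ln 2 / λ = 0.69315 / 0.0103 ≈ 67.296 minutes.
Number of half-lives: n = 32.3/67.296 ≈ 0.47997.
Remaining = 763 × (1/2)^0.47997 = 763 × 0.71699 ≈ 547.07 μg.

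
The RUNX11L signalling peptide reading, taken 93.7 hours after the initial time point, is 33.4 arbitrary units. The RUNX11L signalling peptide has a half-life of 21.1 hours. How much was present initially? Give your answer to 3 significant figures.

725 arbitrary units

Number of half-lives elapsed: n = 93.7/21.1 ≈ 4.4408.
A₀ = A × 2^n = 33.4 × 2^4.4408 = 33.4 × 21.717 ≈ 725.35 arbitrary units.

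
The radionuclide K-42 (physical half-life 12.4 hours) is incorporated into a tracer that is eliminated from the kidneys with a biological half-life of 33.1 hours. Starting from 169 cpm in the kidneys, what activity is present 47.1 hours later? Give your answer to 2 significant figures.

1/t_eff = 1/t_phys + 1/t_biol = 1/12.4 + 1/33.1 = 0.11086 per hour.
t_eff = 12.4 × 33.1 / (12.4 + 33.1) ≈ 9.0207 hours.
Remaining = 169 × (1/2)^(47.1/9.0207) = 169 × (1/2)^5.2213 ≈ 4.5301 cpm.

4.5 cpm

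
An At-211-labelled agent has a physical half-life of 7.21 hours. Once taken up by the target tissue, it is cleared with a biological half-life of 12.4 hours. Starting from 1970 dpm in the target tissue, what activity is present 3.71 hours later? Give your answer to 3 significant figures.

1120 dpm

1/t_eff = 1/t_phys + 1/t_biol = 1/7.21 + 1/12.4 = 0.21934 per hour.
t_eff = 7.21 × 12.4 / (7.21 + 12.4) ≈ 4.5591 hours.
Remaining = 1970 × (1/2)^(3.71/4.5591) = 1970 × (1/2)^0.81376 ≈ 1120.7 dpm.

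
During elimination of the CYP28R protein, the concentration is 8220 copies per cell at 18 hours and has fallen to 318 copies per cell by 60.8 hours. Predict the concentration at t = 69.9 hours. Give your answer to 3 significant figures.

159 copies per cell

Over Δt = 60.8 − 18 = 42.8 hours, the level fell by a factor of 8220/318 ≈ 25.849.
n = log₂(25.849) ≈ 4.692 half-lives, so t½ = 42.8/4.692 ≈ 9.1218 hours.
From t = 60.8 to t = 69.9: 318 × (1/2)^((69.9−60.8)/9.1218) ≈ 159.26 copies per cell.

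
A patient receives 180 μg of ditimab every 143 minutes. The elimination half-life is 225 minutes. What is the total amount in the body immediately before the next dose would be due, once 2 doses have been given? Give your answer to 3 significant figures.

190 μg

The 2 doses were given 286, 143 minutes ago.
Total = 180·(1/2)^(286/225) + 180·(1/2)^(143/225)
      = 74.581 + 115.86 ≈ 190.45 μg.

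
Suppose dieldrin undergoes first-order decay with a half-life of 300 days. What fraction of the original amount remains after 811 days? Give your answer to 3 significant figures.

n = 811/300 ≈ 2.7033 half-lives.
Fraction remaining = (1/2)^2.7033 ≈ 0.15354.

0.154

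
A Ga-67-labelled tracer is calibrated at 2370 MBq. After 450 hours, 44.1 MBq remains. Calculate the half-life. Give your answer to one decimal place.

78.3 hours

A/A₀ = 44.1/2370 ≈ 0.018608.
n = log₂(53.741) ≈ 5.748 half-lives elapsed in 450 hours.
t½ = 450/5.748 ≈ 78.289 hours.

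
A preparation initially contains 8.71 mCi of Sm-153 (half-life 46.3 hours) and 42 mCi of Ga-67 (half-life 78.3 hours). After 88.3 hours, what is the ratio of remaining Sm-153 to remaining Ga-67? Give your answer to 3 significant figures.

Sm-153: 8.71 × (1/2)^(88.3/46.3) = 8.71 × (1/2)^1.9071 ≈ 2.3223 mCi.
Ga-67: 42 × (1/2)^(88.3/78.3) = 42 × (1/2)^1.1277 ≈ 19.221 mCi.
Ratio ≈ 2.3223 / 19.221 ≈ 0.12082.

0.121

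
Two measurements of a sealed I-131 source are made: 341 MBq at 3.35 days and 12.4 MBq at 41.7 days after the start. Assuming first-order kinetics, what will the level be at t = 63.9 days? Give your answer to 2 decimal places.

Over Δt = 41.7 − 3.35 = 38.35 days, the level fell by a factor of 341/12.4 ≈ 27.5.
n = log₂(27.5) ≈ 4.7814 half-lives, so t½ = 38.35/4.7814 ≈ 8.0207 days.
From t = 41.7 to t = 63.9: 12.4 × (1/2)^((63.9−41.7)/8.0207) ≈ 1.8206 MBq.

1.82 MBq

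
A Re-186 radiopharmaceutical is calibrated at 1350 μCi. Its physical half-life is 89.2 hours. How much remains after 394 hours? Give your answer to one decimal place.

63.2 μCi

Number of half-lives: n = 394/89.2 ≈ 4.417.
Remaining = 1350 × (1/2)^4.417 = 1350 × 0.04681 ≈ 63.193 μCi.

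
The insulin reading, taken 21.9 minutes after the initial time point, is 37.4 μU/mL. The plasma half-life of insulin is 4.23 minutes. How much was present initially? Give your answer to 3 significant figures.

Number of half-lives elapsed: n = 21.9/4.23 ≈ 5.1773.
A₀ = A × 2^n = 37.4 × 2^5.1773 = 37.4 × 36.185 ≈ 1353.3 μU/mL.

1350 μU/mL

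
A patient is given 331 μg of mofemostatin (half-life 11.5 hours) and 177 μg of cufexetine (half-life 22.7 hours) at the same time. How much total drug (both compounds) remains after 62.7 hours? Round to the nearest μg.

34 μg

mofemostatin: 331 × (1/2)^(62.7/11.5) = 331 × (1/2)^5.4522 ≈ 7.5607 μg.
cufexetine: 177 × (1/2)^(62.7/22.7) = 177 × (1/2)^2.7621 ≈ 26.091 μg.
Total = 7.5607 + 26.091 ≈ 33.652 μg.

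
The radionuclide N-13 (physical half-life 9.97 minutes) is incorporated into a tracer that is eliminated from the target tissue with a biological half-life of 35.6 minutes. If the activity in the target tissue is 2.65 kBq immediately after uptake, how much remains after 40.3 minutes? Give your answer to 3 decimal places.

0.073 kBq

1/t_eff = 1/t_phys + 1/t_biol = 1/9.97 + 1/35.6 = 0.12839 per minute.
t_eff = 9.97 × 35.6 / (9.97 + 35.6) ≈ 7.7887 minutes.
Remaining = 2.65 × (1/2)^(40.3/7.7887) = 2.65 × (1/2)^5.1741 ≈ 0.073396 kBq.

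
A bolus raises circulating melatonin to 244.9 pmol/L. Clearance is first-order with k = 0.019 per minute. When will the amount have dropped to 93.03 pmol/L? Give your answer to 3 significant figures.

t½ = ln 2 / k = 0.69315 / 0.019 ≈ 36.481 minutes.
Fraction remaining = 93.03/244.9 ≈ 0.37987.
n = log₂(244.9/93.03) = ln(2.6325)/ln 2 ≈ 1.3964 half-lives.
t = n × t½ = 1.3964 × 36.481 ≈ 50.944 minutes.

50.9 minutes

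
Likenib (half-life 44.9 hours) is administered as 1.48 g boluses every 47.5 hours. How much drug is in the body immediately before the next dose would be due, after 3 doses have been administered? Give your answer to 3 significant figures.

The 3 doses were given 142.5, 95, 47.5 hours ago.
Total = 1.48·(1/2)^(142.5/44.9) + 1.48·(1/2)^(95/44.9) + 1.48·(1/2)^(47.5/44.9)
      = 0.16401 + 0.34146 + 0.71089 ≈ 1.2164 g.

1.22 g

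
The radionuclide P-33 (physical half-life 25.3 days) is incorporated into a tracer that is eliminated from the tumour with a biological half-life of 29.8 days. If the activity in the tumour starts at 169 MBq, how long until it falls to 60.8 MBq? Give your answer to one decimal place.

20.2 days

1/t_eff = 1/t_phys + 1/t_biol = 1/25.3 + 1/29.8 = 0.073083 per day.
t_eff = 25.3 × 29.8 / (25.3 + 29.8) ≈ 13.683 days.
n = log₂(169/60.8) ≈ 1.4749; t = 1.4749 × 13.683 ≈ 20.181 days.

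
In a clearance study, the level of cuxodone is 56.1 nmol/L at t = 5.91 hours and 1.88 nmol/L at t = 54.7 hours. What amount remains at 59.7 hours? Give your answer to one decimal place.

Over Δt = 54.7 − 5.91 = 48.79 hours, the level fell by a factor of 56.1/1.88 ≈ 29.84.
n = log₂(29.84) ≈ 4.8992 half-lives, so t½ = 48.79/4.8992 ≈ 9.9588 hours.
From t = 54.7 to t = 59.7: 1.88 × (1/2)^((59.7−54.7)/9.9588) ≈ 1.3275 nmol/L.

1.3 nmol/L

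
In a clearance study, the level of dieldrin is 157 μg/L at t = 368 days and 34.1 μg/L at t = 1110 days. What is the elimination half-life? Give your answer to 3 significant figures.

Over Δt = 1110 − 368 = 742 days, the level fell by a factor of 157/34.1 ≈ 4.6041.
n = log₂(4.6041) ≈ 2.2029 half-lives, so t½ = 742/2.2029 ≈ 336.83 days.

337 days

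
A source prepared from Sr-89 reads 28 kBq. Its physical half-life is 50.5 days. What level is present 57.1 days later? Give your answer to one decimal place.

12.8 kBq

Number of half-lives: n = 57.1/50.5 ≈ 1.1307.
Remaining = 28 × (1/2)^1.1307 = 28 × 0.4567 ≈ 12.787 kBq.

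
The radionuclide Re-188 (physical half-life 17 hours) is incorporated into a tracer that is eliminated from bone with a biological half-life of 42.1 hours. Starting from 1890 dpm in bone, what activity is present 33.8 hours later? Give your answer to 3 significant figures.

273 dpm

1/t_eff = 1/t_phys + 1/t_biol = 1/17 + 1/42.1 = 0.082576 per hour.
t_eff = 17 × 42.1 / (17 + 42.1) ≈ 12.11 hours.
Remaining = 1890 × (1/2)^(33.8/12.11) = 1890 × (1/2)^2.7911 ≈ 273.06 dpm.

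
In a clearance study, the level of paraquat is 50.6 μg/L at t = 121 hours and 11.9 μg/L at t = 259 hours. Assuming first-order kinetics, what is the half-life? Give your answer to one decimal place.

Over Δt = 259 − 121 = 138 hours, the level fell by a factor of 50.6/11.9 ≈ 4.2521.
n = log₂(4.2521) ≈ 2.0882 half-lives, so t½ = 138/2.0882 ≈ 66.086 hours.

66.1 hours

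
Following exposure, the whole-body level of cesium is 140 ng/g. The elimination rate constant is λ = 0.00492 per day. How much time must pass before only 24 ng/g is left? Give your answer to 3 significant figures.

t½ = ln 2 / λ = 0.69315 / 0.00492 ≈ 140.88 days.
Fraction remaining = 24/140 ≈ 0.17143.
n = log₂(140/24) = ln(5.8333)/ln 2 ≈ 2.5443 half-lives.
t = n × t½ = 2.5443 × 140.88 ≈ 358.45 days.

358 days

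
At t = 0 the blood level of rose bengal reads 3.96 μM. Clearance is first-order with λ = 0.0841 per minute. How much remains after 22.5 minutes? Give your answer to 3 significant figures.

0.597 μM

t½ = ln 2 / λ = 0.69315 / 0.0841 ≈ 8.2419 minutes.
Number of half-lives: n = 22.5/8.2419 ≈ 2.7299.
Remaining = 3.96 × (1/2)^2.7299 = 3.96 × 0.15073 ≈ 0.5969 μM.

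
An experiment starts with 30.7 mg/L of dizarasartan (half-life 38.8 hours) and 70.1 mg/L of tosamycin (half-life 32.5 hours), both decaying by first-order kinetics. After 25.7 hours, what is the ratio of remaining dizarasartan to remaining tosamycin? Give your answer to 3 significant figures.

dizarasartan: 30.7 × (1/2)^(25.7/38.8) = 30.7 × (1/2)^0.66237 ≈ 19.397 mg/L.
tosamycin: 70.1 × (1/2)^(25.7/32.5) = 70.1 × (1/2)^0.79077 ≈ 40.52 mg/L.
Ratio ≈ 19.397 / 40.52 ≈ 0.47871.

0.479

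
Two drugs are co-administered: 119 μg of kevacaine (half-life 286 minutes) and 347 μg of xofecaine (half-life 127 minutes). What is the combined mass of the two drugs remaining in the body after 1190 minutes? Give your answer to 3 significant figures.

kevacaine: 119 × (1/2)^(1190/286) = 119 × (1/2)^4.1608 ≈ 6.6529 μg.
xofecaine: 347 × (1/2)^(1190/127) = 347 × (1/2)^9.3701 ≈ 0.52439 μg.
Total = 6.6529 + 0.52439 ≈ 7.1773 μg.

7.18 μg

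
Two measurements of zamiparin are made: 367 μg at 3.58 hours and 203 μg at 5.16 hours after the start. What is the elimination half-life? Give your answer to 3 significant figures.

Over Δt = 5.16 − 3.58 = 1.58 hours, the level fell by a factor of 367/203 ≈ 1.8079.
n = log₂(1.8079) ≈ 0.8543 half-lives, so t½ = 1.58/0.8543 ≈ 1.8495 hours.

1.85 hours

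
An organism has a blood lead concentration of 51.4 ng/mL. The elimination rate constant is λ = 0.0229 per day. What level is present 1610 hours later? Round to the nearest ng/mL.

11 ng/mL

t½ = ln 2 / λ = 0.69315 / 0.0229 ≈ 30.268 days.
Convert the elapsed time: 1610 hours = 67.0833 days.
Number of half-lives: n = 67.0833/30.268 ≈ 2.2163.
Remaining = 51.4 × (1/2)^2.2163 = 51.4 × 0.2152 ≈ 11.061 ng/mL.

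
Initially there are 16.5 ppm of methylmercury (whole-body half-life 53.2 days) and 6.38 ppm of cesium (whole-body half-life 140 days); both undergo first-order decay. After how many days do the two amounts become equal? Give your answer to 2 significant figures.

120 days

Set 16.5·(1/2)^(t/53.2) = 6.38·(1/2)^(t/140).
Taking log₂: log₂(16.5/6.38) = t·(1/53.2 − 1/140).
log₂(2.5862) = 1.3708; 1/53.2 − 1/140 = 0.011654.
t = 1.3708 / 0.011654 ≈ 117.63 days.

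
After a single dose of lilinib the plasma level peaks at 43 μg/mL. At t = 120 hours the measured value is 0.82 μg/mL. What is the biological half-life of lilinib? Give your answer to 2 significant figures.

A/A₀ = 0.82/43 ≈ 0.01907.
n = log₂(52.439) ≈ 5.7126 half-lives elapsed in 120 hours.
t½ = 120/5.7126 ≈ 21.006 hours.

21 hours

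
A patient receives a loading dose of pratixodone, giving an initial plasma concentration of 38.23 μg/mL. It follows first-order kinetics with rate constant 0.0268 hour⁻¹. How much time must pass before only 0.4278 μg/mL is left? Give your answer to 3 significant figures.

168 hours

t½ = ln 2 / k = 0.69315 / 0.0268 ≈ 25.864 hours.
Fraction remaining = 0.4278/38.23 ≈ 0.01119.
n = log₂(38.23/0.4278) = ln(89.364)/ln 2 ≈ 6.4816 half-lives.
t = n × t½ = 6.4816 × 25.864 ≈ 167.64 hours.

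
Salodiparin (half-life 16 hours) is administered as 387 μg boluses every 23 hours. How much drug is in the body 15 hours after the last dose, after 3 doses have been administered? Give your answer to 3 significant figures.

304 μg

The 3 doses were given 61, 38, 15 hours ago.
Total = 387·(1/2)^(61/16) + 387·(1/2)^(38/16) + 387·(1/2)^(15/16)
      = 27.544 + 74.604 + 202.07 ≈ 304.22 μg.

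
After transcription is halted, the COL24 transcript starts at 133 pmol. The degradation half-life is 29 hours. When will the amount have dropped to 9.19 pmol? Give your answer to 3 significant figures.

Fraction remaining = 9.19/133 ≈ 0.069098.
n = log₂(133/9.19) = ln(14.472)/ln 2 ≈ 3.8552 half-lives.
t = n × t½ = 3.8552 × 29 ≈ 111.8 hours.

112 hours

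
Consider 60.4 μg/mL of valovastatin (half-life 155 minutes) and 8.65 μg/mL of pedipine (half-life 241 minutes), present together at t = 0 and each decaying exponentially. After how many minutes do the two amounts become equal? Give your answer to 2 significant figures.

1200 minutes

Set 60.4·(1/2)^(t/155) = 8.65·(1/2)^(t/241).
Taking log₂: log₂(60.4/8.65) = t·(1/155 − 1/241).
log₂(6.9827) = 2.8038; 1/155 − 1/241 = 0.0023022.
t = 2.8038 / 0.0023022 ≈ 1217.8 minutes.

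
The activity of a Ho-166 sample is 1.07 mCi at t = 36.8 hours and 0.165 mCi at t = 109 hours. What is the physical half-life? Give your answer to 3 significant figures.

Over Δt = 109 − 36.8 = 72.2 hours, the level fell by a factor of 1.07/0.165 ≈ 6.4848.
n = log₂(6.4848) ≈ 2.6971 half-lives, so t½ = 72.2/2.6971 ≈ 26.77 hours.

26.8 hours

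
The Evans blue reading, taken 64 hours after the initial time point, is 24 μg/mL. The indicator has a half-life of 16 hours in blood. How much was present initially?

384 μg/mL

Number of half-lives elapsed: n = 64/16 ≈ 4.
A₀ = A × 2^n = 24 × 2^4 = 24 × 16 ≈ 384 μg/mL.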